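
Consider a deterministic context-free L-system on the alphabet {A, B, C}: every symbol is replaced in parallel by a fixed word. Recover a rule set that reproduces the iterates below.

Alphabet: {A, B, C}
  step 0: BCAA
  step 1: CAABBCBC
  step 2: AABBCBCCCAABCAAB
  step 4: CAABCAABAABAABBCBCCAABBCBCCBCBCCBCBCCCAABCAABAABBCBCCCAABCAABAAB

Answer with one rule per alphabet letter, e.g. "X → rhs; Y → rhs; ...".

A->BC, B->C, C->AAB

  step 1 ⇒ step 2: CAABBCBC ⇒ AAB·BC·BC·C·C·AAB·C·AAB
    A ↦ BC
    B ↦ C
    C ↦ AAB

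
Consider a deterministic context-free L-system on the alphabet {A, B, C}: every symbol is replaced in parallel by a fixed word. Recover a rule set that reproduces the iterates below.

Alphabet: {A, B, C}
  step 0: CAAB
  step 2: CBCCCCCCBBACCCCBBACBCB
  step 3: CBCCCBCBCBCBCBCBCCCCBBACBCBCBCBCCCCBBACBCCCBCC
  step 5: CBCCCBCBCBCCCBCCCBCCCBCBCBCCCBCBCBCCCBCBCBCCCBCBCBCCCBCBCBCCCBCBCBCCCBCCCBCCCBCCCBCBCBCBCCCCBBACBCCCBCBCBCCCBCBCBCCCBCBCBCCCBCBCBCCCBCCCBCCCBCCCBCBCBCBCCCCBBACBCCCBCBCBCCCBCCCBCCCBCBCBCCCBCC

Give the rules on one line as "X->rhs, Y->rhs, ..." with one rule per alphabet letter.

  step 2 ⇒ step 3: CBCCCCCCBBACCCCBBACBCB ⇒ CB·CC·CB·CB·CB·CB·CB·CB·CC·CC·BBA·CB·CB·CB·CB·CC·CC·BBA·CB·CC·CB·CC
    A ↦ BBA
    B ↦ CC
    C ↦ CB

A->BBA, B->CC, C->CB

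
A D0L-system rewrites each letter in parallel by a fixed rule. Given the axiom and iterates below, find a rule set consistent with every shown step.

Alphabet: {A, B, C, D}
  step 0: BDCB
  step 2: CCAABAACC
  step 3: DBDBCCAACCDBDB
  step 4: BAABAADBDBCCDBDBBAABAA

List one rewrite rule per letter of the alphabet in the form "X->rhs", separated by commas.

A->C, B->AA, C->DB, D->B

  step 3 ⇒ step 4: DBDBCCAACCDBDB ⇒ B·AA·B·AA·DB·DB·C·C·DB·DB·B·AA·B·AA
    A ↦ C
    B ↦ AA
    C ↦ DB
    D ↦ B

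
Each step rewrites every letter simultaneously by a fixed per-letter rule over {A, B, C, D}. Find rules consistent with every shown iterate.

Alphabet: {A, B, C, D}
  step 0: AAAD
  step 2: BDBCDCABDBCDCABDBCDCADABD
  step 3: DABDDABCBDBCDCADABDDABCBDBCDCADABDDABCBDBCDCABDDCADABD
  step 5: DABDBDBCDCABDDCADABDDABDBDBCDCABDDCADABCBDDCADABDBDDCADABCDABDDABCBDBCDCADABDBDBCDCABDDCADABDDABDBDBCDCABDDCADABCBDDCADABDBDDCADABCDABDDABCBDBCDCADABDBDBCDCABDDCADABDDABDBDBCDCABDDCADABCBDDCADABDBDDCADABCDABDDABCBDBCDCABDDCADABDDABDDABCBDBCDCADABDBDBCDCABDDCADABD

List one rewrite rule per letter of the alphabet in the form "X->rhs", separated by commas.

A->DCA, B->DA, C->BC, D->BD

  step 2 ⇒ step 3: BDBCDCABDBCDCABDBCDCADABD ⇒ DA·BD·DA·BC·BD·BC·DCA·DA·BD·DA·BC·BD·BC·DCA·DA·BD·DA·BC·BD·BC·DCA·BD·DCA·DA·BD
    A ↦ DCA
    B ↦ DA
    C ↦ BC
    D ↦ BD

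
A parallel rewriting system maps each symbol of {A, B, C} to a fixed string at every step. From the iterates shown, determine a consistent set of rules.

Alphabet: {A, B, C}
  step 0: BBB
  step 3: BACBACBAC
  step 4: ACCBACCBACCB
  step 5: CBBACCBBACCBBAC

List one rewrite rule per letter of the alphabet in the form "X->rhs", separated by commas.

  step 4 ⇒ step 5: ACCBACCBACCB ⇒ C·B·B·AC·C·B·B·AC·C·B·B·AC
    A ↦ C
    B ↦ AC
    C ↦ B

A->C, B->AC, C->B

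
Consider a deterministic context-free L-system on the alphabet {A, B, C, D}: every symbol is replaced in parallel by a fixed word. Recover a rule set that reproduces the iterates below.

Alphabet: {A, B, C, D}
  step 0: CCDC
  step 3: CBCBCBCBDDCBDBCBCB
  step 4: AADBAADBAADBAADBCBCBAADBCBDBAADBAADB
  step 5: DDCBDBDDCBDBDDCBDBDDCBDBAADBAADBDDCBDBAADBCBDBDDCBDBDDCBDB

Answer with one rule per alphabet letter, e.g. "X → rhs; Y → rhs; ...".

  step 4 ⇒ step 5: AADBAADBAADBAADBCBCBAADBCBDBAADBAADB ⇒ D·D·CB·DB·D·D·CB·DB·D·D·CB·DB·D·D·CB·DB·AA·DB·AA·DB·D·D·CB·DB·AA·DB·CB·DB·D·D·CB·DB·D·D·CB·DB
    A ↦ D
    B ↦ DB
    C ↦ AA
    D ↦ CB

A->D, B->DB, C->AA, D->CB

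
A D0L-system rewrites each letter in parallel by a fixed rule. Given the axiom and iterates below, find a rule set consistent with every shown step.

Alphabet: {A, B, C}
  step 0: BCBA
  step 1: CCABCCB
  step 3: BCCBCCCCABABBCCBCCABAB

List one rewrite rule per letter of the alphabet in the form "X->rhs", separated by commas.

A->B, B->CC, C->AB

  step 0 ⇒ step 1: BCBA ⇒ CC·AB·CC·B
    A ↦ B
    B ↦ CC
    C ↦ AB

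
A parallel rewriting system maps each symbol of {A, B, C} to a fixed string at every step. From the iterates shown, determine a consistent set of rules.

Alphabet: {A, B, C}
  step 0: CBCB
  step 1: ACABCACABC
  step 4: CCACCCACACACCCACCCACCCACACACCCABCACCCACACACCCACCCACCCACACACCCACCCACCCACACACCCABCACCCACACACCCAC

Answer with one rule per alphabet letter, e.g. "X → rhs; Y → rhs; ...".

A->CC, B->ABC, C->AC

  step 0 ⇒ step 1: CBCB ⇒ AC·ABC·AC·ABC
    B ↦ ABC
    C ↦ AC
    A ↦ CC  (constrained at step 1)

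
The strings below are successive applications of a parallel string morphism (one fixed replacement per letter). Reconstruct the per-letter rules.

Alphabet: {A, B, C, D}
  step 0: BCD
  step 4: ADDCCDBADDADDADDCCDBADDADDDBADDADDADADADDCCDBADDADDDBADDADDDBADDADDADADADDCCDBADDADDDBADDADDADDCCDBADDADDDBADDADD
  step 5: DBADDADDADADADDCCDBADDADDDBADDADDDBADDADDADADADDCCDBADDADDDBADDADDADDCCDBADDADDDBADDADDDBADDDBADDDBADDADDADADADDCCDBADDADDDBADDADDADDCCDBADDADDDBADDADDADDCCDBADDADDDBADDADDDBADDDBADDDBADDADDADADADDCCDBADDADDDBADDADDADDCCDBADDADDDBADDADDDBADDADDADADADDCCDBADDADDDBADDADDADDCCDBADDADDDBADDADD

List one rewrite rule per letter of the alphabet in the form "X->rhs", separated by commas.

  step 4 ⇒ step 5: ADDCCDBADDADDADDCCDBADDADDDBADDADDADADADDCCDBADDADDDBADDADDDBADDADDADADADDCCDBADDADDDBADDADDADDCCDBADDADDDBADDADD ⇒ DB·ADD·ADD·AD·AD·ADD·CC·DB·ADD·ADD·DB·ADD·ADD·DB·ADD·ADD·AD·AD·ADD·CC·DB·ADD·ADD·DB·ADD·ADD·ADD·CC·DB·ADD·ADD·DB·ADD·ADD·DB·ADD·DB·ADD·DB·ADD·ADD·AD·AD·ADD·CC·DB·ADD·ADD·DB·ADD·ADD·ADD·CC·DB·ADD·ADD·DB·ADD·ADD·ADD·CC·DB·ADD·ADD·DB·ADD·ADD·DB·ADD·DB·ADD·DB·ADD·ADD·AD·AD·ADD·CC·DB·ADD·ADD·DB·ADD·ADD·ADD·CC·DB·ADD·ADD·DB·ADD·ADD·DB·ADD·ADD·AD·AD·ADD·CC·DB·ADD·ADD·DB·ADD·ADD·ADD·CC·DB·ADD·ADD·DB·ADD·ADD
    A ↦ DB
    B ↦ CC
    C ↦ AD
    D ↦ ADD

A->DB, B->CC, C->AD, D->ADD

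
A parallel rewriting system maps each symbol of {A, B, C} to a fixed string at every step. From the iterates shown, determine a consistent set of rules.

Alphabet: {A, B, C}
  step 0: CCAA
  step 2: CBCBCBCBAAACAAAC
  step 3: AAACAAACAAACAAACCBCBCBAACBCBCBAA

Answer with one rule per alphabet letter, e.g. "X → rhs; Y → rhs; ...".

A->CB, B->AC, C->AA

  step 2 ⇒ step 3: CBCBCBCBAAACAAAC ⇒ AA·AC·AA·AC·AA·AC·AA·AC·CB·CB·CB·AA·CB·CB·CB·AA
    A ↦ CB
    B ↦ AC
    C ↦ AA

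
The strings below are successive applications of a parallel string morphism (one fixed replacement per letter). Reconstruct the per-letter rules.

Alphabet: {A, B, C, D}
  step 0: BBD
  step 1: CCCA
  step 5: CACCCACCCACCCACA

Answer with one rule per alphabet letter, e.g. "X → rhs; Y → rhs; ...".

  step 0 ⇒ step 1: BBD ⇒ C·C·CA
    B ↦ C
    D ↦ CA
    A ↦ BB  (constrained at step 1)
    C ↦ D  (constrained at step 1)

A->BB, B->C, C->D, D->CA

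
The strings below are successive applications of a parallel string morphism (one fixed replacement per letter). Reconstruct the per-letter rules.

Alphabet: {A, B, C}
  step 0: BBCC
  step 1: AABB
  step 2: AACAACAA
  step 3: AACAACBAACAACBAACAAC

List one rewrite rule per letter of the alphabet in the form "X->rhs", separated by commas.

  step 2 ⇒ step 3: AACAACAA ⇒ AAC·AAC·B·AAC·AAC·B·AAC·AAC
    A ↦ AAC
    C ↦ B
  step 0 ⇒ step 1: BBCC ⇒ A·A·B·B
    B ↦ A

A->AAC, B->A, C->B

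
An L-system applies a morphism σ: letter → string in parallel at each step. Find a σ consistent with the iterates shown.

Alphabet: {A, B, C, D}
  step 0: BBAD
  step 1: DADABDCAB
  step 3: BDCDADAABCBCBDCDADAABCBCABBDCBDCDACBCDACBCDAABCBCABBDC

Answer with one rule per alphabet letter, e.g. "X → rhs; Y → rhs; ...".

  step 0 ⇒ step 1: BBAD ⇒ DA·DA·BDC·AB
    A ↦ BDC
    B ↦ DA
    D ↦ AB
    C ↦ CBC  (constrained at step 1)

A->BDC, B->DA, C->CBC, D->AB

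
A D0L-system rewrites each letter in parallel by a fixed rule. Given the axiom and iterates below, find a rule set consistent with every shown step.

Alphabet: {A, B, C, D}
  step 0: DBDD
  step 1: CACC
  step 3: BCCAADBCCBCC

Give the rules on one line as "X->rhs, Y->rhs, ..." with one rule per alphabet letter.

A->BC, B->A, C->AD, D->C

  step 0 ⇒ step 1: DBDD ⇒ C·A·C·C
    B ↦ A
    D ↦ C
    A ↦ BC  (constrained at step 1)
    C ↦ AD  (constrained at step 1)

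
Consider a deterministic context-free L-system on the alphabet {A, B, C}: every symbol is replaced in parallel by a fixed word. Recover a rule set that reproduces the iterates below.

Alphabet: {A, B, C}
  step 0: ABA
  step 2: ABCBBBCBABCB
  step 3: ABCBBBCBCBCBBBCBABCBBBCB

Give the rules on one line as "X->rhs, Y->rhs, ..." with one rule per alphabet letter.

A->AB, B->CB, C->BB

  step 2 ⇒ step 3: ABCBBBCBABCB ⇒ AB·CB·BB·CB·CB·CB·BB·CB·AB·CB·BB·CB
    A ↦ AB
    B ↦ CB
    C ↦ BB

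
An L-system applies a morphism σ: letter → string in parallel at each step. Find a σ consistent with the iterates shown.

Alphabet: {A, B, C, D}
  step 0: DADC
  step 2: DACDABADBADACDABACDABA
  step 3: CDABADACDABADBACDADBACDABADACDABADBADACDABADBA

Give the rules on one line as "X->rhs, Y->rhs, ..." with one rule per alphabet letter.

A->BA, B->D, C->DA, D->CDA

  step 2 ⇒ step 3: DACDABADBADACDABACDABA ⇒ CDA·BA·DA·CDA·BA·D·BA·CDA·D·BA·CDA·BA·DA·CDA·BA·D·BA·DA·CDA·BA·D·BA
    A ↦ BA
    B ↦ D
    C ↦ DA
    D ↦ CDA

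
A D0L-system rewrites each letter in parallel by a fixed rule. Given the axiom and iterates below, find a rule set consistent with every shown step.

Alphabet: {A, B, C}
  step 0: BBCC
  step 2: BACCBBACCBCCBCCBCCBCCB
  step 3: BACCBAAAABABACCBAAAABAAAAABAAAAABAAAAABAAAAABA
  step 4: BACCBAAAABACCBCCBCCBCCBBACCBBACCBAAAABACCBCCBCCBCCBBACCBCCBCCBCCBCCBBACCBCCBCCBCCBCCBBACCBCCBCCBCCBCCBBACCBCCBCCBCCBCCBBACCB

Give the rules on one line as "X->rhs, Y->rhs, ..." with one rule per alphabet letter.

A->CCB, B->BA, C->AA

  step 3 ⇒ step 4: BACCBAAAABABACCBAAAABAAAAABAAAAABAAAAABAAAAABA ⇒ BA·CCB·AA·AA·BA·CCB·CCB·CCB·CCB·BA·CCB·BA·CCB·AA·AA·BA·CCB·CCB·CCB·CCB·BA·CCB·CCB·CCB·CCB·CCB·BA·CCB·CCB·CCB·CCB·CCB·BA·CCB·CCB·CCB·CCB·CCB·BA·CCB·CCB·CCB·CCB·CCB·BA·CCB
    A ↦ CCB
    B ↦ BA
    C ↦ AA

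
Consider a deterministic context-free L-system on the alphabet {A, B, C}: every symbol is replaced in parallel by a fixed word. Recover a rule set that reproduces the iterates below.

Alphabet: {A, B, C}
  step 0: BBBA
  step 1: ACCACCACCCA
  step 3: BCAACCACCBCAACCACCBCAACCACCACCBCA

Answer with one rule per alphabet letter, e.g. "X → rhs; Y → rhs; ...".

A->CA, B->ACC, C->B

  step 0 ⇒ step 1: BBBA ⇒ ACC·ACC·ACC·CA
    A ↦ CA
    B ↦ ACC
    C ↦ B  (constrained at step 1)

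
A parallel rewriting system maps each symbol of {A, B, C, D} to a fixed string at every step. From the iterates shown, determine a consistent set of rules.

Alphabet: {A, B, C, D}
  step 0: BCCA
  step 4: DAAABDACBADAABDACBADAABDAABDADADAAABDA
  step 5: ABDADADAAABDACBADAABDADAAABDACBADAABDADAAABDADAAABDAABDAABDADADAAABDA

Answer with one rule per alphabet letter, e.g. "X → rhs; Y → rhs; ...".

  step 4 ⇒ step 5: DAAABDACBADAABDACBADAABDAABDADADAAABDA ⇒ AB·DA·DA·DA·A·AB·DA·CB·A·DA·AB·DA·DA·A·AB·DA·CB·A·DA·AB·DA·DA·A·AB·DA·DA·A·AB·DA·AB·DA·AB·DA·DA·DA·A·AB·DA
    A ↦ DA
    B ↦ A
    C ↦ CB
    D ↦ AB

A->DA, B->A, C->CB, D->AB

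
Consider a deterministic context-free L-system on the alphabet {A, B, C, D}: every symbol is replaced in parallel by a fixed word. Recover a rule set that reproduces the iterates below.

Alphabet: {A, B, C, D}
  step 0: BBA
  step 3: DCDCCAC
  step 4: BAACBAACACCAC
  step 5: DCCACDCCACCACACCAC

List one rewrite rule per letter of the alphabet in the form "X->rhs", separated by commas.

  step 4 ⇒ step 5: BAACBAACACCAC ⇒ D·C·C·AC·D·C·C·AC·C·AC·AC·C·AC
    A ↦ C
    B ↦ D
    C ↦ AC
  step 3 ⇒ step 4: DCDCCAC ⇒ BA·AC·BA·AC·AC·C·AC
    D ↦ BA

A->C, B->D, C->AC, D->BA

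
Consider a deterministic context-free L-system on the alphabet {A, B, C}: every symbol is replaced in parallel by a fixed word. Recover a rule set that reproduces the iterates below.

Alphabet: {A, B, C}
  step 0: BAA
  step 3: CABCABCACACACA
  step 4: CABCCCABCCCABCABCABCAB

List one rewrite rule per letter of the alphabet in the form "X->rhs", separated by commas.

A->B, B->CC, C->CA

  step 3 ⇒ step 4: CABCABCACACACA ⇒ CA·B·CC·CA·B·CC·CA·B·CA·B·CA·B·CA·B
    A ↦ B
    B ↦ CC
    C ↦ CA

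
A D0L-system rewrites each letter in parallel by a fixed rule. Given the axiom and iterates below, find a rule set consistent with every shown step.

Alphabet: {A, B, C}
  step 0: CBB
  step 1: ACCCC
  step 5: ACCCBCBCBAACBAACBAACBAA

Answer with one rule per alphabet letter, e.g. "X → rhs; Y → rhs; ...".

  step 0 ⇒ step 1: CBB ⇒ A·CC·CC
    B ↦ CC
    C ↦ A
    A ↦ CB  (constrained at step 1)

A->CB, B->CC, C->A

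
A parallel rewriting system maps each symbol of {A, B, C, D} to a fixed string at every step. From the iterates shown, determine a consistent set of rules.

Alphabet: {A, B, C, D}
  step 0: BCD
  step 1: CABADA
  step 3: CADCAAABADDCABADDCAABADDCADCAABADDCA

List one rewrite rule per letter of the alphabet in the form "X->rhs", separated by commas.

  step 0 ⇒ step 1: BCD ⇒ CA·BAD·A
    B ↦ CA
    C ↦ BAD
    D ↦ A
    A ↦ DCA  (constrained at step 1)

A->DCA, B->CA, C->BAD, D->A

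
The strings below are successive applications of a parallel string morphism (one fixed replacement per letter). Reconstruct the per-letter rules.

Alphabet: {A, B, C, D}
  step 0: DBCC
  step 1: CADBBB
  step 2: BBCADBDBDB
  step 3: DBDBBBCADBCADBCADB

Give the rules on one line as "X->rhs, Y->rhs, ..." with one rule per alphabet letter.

  step 2 ⇒ step 3: BBCADBDBDB ⇒ DB·DB·B·B·CA·DB·CA·DB·CA·DB
    A ↦ B
    B ↦ DB
    C ↦ B
    D ↦ CA

A->B, B->DB, C->B, D->CA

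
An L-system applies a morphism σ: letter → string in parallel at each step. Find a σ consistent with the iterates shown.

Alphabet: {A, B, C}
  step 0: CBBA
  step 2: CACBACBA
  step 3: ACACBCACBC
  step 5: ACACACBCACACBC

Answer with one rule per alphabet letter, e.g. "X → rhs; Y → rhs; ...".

  step 2 ⇒ step 3: CACBACBA ⇒ A·C·A·CB·C·A·CB·C
    A ↦ C
    B ↦ CB
    C ↦ A

A->C, B->CB, C->A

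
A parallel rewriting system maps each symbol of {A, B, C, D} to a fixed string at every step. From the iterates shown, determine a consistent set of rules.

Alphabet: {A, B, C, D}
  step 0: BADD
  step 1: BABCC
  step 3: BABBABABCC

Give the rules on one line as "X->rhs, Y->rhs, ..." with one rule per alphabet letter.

  step 0 ⇒ step 1: BADD ⇒ BA·B·C·C
    A ↦ B
    B ↦ BA
    D ↦ C
    C ↦ D  (constrained at step 1)

A->B, B->BA, C->D, D->C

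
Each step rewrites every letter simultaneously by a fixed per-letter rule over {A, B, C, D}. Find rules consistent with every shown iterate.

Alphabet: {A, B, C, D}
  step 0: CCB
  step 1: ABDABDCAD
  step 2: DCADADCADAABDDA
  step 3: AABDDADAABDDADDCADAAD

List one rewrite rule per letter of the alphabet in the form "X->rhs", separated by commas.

  step 2 ⇒ step 3: DCADADCADAABDDA ⇒ A·ABD·D·A·D·A·ABD·D·A·D·D·CAD·A·A·D
    A ↦ D
    B ↦ CAD
    C ↦ ABD
    D ↦ A

A->D, B->CAD, C->ABD, D->A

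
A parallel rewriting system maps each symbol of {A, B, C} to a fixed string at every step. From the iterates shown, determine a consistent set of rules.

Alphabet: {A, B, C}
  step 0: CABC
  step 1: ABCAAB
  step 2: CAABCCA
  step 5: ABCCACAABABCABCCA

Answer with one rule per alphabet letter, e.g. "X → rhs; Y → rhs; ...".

  step 1 ⇒ step 2: ABCAAB ⇒ C·A·AB·C·C·A
    A ↦ C
    B ↦ A
    C ↦ AB

A->C, B->A, C->AB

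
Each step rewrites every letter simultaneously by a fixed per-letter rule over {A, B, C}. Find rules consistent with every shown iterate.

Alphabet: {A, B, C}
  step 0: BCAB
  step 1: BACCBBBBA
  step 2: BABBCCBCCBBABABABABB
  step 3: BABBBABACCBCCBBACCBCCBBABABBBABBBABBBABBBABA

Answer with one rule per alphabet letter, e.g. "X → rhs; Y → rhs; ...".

A->BB, B->BA, C->CCB

  step 2 ⇒ step 3: BABBCCBCCBBABABABABB ⇒ BA·BB·BA·BA·CCB·CCB·BA·CCB·CCB·BA·BA·BB·BA·BB·BA·BB·BA·BB·BA·BA
    A ↦ BB
    B ↦ BA
    C ↦ CCB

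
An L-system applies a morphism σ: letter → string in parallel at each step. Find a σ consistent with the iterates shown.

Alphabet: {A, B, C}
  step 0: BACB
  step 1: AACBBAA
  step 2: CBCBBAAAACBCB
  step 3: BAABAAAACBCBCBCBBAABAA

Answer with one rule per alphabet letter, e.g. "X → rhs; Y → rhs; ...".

  step 2 ⇒ step 3: CBCBBAAAACBCB ⇒ B·AA·B·AA·AA·CB·CB·CB·CB·B·AA·B·AA
    A ↦ CB
    B ↦ AA
    C ↦ B

A->CB, B->AA, C->B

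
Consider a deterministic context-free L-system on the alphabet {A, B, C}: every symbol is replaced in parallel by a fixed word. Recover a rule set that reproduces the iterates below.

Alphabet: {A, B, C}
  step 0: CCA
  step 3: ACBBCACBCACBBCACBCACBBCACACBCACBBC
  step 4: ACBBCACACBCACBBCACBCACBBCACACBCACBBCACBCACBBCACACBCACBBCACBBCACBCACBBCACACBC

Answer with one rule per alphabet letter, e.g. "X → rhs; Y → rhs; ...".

  step 3 ⇒ step 4: ACBBCACBCACBBCACBCACBBCACACBCACBBC ⇒ ACB·BC·AC·AC·BC·ACB·BC·AC·BC·ACB·BC·AC·AC·BC·ACB·BC·AC·BC·ACB·BC·AC·AC·BC·ACB·BC·ACB·BC·AC·BC·ACB·BC·AC·AC·BC
    A ↦ ACB
    B ↦ AC
    C ↦ BC

A->ACB, B->AC, C->BC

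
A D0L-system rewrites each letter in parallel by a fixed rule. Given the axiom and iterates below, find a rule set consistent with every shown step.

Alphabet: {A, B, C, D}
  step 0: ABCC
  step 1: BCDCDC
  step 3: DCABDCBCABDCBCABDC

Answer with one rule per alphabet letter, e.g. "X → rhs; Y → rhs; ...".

  step 0 ⇒ step 1: ABCC ⇒ B·C·DC·DC
    A ↦ B
    B ↦ C
    C ↦ DC
    D ↦ AB  (constrained at step 1)

A->B, B->C, C->DC, D->AB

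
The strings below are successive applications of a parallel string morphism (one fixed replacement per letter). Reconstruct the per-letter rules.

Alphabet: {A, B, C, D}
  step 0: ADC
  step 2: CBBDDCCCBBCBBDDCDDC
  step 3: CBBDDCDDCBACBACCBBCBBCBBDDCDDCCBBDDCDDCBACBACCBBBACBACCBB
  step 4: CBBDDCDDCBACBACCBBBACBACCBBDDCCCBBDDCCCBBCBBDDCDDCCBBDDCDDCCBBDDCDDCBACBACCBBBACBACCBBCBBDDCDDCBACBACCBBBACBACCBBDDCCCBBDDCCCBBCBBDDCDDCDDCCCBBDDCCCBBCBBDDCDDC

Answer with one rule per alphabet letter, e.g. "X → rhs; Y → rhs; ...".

A->C, B->DDC, C->CBB, D->BAC

  step 3 ⇒ step 4: CBBDDCDDCBACBACCBBCBBCBBDDCDDCCBBDDCDDCBACBACCBBBACBACCBB ⇒ CBB·DDC·DDC·BAC·BAC·CBB·BAC·BAC·CBB·DDC·C·CBB·DDC·C·CBB·CBB·DDC·DDC·CBB·DDC·DDC·CBB·DDC·DDC·BAC·BAC·CBB·BAC·BAC·CBB·CBB·DDC·DDC·BAC·BAC·CBB·BAC·BAC·CBB·DDC·C·CBB·DDC·C·CBB·CBB·DDC·DDC·DDC·C·CBB·DDC·C·CBB·CBB·DDC·DDC
    A ↦ C
    B ↦ DDC
    C ↦ CBB
    D ↦ BAC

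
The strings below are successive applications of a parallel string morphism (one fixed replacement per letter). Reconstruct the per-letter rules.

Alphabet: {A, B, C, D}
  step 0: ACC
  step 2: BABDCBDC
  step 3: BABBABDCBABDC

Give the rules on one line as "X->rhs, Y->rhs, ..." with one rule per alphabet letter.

A->B, B->BA, C->DC, D->B

  step 2 ⇒ step 3: BABDCBDC ⇒ BA·B·BA·B·DC·BA·B·DC
    A ↦ B
    B ↦ BA
    C ↦ DC
    D ↦ B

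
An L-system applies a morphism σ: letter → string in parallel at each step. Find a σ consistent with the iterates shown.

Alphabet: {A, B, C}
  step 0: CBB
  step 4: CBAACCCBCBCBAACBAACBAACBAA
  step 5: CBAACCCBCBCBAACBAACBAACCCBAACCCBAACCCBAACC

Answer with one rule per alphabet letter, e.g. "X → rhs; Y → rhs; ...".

A->C, B->AA, C->CB

  step 4 ⇒ step 5: CBAACCCBCBCBAACBAACBAACBAA ⇒ CB·AA·C·C·CB·CB·CB·AA·CB·AA·CB·AA·C·C·CB·AA·C·C·CB·AA·C·C·CB·AA·C·C
    A ↦ C
    B ↦ AA
    C ↦ CB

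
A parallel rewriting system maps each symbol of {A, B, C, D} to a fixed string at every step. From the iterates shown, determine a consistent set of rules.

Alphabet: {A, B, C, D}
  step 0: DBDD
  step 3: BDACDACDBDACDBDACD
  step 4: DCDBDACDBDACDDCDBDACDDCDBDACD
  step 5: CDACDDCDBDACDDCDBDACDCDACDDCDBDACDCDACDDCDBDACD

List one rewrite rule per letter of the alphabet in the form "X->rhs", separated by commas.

  step 4 ⇒ step 5: DCDBDACDBDACDDCDBDACDDCDBDACD ⇒ CD·A·CD·D·CD·BD·A·CD·D·CD·BD·A·CD·CD·A·CD·D·CD·BD·A·CD·CD·A·CD·D·CD·BD·A·CD
    A ↦ BD
    B ↦ D
    C ↦ A
    D ↦ CD

A->BD, B->D, C->A, D->CD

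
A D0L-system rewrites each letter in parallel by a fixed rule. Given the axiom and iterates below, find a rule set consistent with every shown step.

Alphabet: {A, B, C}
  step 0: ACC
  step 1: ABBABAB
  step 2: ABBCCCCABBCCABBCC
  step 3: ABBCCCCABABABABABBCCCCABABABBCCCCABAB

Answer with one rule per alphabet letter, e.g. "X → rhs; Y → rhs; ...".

  step 2 ⇒ step 3: ABBCCCCABBCCABBCC ⇒ ABB·CC·CC·AB·AB·AB·AB·ABB·CC·CC·AB·AB·ABB·CC·CC·AB·AB
    A ↦ ABB
    B ↦ CC
    C ↦ AB

A->ABB, B->CC, C->AB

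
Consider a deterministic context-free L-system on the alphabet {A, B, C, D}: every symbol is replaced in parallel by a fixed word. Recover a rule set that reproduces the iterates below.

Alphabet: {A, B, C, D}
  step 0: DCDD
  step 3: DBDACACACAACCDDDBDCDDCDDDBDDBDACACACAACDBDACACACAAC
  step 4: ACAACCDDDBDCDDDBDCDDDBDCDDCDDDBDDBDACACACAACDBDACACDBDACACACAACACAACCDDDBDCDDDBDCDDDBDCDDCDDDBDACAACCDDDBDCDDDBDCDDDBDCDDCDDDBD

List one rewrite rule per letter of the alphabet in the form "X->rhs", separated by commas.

A->CDD, B->A, C->DBD, D->AC

  step 3 ⇒ step 4: DBDACACACAACCDDDBDCDDCDDDBDDBDACACACAACDBDACACACAAC ⇒ AC·A·AC·CDD·DBD·CDD·DBD·CDD·DBD·CDD·CDD·DBD·DBD·AC·AC·AC·A·AC·DBD·AC·AC·DBD·AC·AC·AC·A·AC·AC·A·AC·CDD·DBD·CDD·DBD·CDD·DBD·CDD·CDD·DBD·AC·A·AC·CDD·DBD·CDD·DBD·CDD·DBD·CDD·CDD·DBD
    A ↦ CDD
    B ↦ A
    C ↦ DBD
    D ↦ AC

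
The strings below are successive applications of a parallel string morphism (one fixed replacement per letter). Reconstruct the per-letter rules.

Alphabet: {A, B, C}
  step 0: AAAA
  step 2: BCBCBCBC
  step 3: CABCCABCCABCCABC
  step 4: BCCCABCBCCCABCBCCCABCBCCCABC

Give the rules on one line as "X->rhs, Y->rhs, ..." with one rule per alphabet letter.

A->C, B->CA, C->BC

  step 3 ⇒ step 4: CABCCABCCABCCABC ⇒ BC·C·CA·BC·BC·C·CA·BC·BC·C·CA·BC·BC·C·CA·BC
    A ↦ C
    B ↦ CA
    C ↦ BC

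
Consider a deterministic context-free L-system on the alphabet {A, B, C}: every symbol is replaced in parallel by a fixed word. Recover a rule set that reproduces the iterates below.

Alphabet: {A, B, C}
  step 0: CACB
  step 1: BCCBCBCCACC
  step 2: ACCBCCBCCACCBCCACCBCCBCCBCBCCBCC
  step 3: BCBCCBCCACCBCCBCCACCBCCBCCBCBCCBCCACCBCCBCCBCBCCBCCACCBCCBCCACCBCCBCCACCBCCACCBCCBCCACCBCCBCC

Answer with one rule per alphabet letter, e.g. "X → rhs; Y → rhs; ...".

A->BC, B->ACC, C->BCC

  step 2 ⇒ step 3: ACCBCCBCCACCBCCACCBCCBCCBCBCCBCC ⇒ BC·BCC·BCC·ACC·BCC·BCC·ACC·BCC·BCC·BC·BCC·BCC·ACC·BCC·BCC·BC·BCC·BCC·ACC·BCC·BCC·ACC·BCC·BCC·ACC·BCC·ACC·BCC·BCC·ACC·BCC·BCC
    A ↦ BC
    B ↦ ACC
    C ↦ BCC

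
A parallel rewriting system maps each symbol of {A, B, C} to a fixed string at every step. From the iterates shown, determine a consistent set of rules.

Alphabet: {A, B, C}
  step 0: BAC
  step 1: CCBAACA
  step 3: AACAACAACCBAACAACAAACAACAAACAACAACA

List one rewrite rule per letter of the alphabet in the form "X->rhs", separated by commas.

  step 0 ⇒ step 1: BAC ⇒ CCB·AAC·A
    A ↦ AAC
    B ↦ CCB
    C ↦ A

A->AAC, B->CCB, C->A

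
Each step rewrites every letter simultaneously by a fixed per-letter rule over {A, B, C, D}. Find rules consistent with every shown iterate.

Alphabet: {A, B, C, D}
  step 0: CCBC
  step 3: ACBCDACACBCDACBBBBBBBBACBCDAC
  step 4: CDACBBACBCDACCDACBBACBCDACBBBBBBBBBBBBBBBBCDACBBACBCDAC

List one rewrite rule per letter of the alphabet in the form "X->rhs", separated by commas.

  step 3 ⇒ step 4: ACBCDACACBCDACBBBBBBBBACBCDAC ⇒ CD·AC·BB·AC·B·CD·AC·CD·AC·BB·AC·B·CD·AC·BB·BB·BB·BB·BB·BB·BB·BB·CD·AC·BB·AC·B·CD·AC
    A ↦ CD
    B ↦ BB
    C ↦ AC
    D ↦ B

A->CD, B->BB, C->AC, D->B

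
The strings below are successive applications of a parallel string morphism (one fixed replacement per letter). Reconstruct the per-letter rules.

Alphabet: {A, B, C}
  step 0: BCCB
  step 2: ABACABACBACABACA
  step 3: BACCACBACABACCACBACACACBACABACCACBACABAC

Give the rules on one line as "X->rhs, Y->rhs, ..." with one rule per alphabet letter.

  step 2 ⇒ step 3: ABACABACBACABACA ⇒ BAC·CAC·BAC·A·BAC·CAC·BAC·A·CAC·BAC·A·BAC·CAC·BAC·A·BAC
    A ↦ BAC
    B ↦ CAC
    C ↦ A

A->BAC, B->CAC, C->A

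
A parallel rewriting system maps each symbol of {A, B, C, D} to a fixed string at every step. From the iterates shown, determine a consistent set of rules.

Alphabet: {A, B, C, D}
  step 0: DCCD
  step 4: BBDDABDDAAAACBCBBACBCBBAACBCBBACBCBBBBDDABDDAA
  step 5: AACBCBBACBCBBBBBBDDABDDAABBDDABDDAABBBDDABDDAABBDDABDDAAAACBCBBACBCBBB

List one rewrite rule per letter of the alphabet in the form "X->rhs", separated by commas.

  step 4 ⇒ step 5: BBDDABDDAAAACBCBBACBCBBAACBCBBACBCBBBBDDABDDAA ⇒ A·A·CB·CB·B·A·CB·CB·B·B·B·B·BDD·A·BDD·A·A·B·BDD·A·BDD·A·A·B·B·BDD·A·BDD·A·A·B·BDD·A·BDD·A·A·A·A·CB·CB·B·A·CB·CB·B·B
    A ↦ B
    B ↦ A
    C ↦ BDD
    D ↦ CB

A->B, B->A, C->BDD, D->CB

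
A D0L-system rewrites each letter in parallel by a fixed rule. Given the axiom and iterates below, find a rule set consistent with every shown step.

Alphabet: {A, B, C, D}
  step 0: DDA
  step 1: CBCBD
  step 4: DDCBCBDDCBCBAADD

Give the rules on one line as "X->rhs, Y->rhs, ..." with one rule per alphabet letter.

  step 0 ⇒ step 1: DDA ⇒ CB·CB·D
    A ↦ D
    D ↦ CB
    B ↦ AA  (constrained at step 1)
    C ↦ B  (constrained at step 1)

A->D, B->AA, C->B, D->CB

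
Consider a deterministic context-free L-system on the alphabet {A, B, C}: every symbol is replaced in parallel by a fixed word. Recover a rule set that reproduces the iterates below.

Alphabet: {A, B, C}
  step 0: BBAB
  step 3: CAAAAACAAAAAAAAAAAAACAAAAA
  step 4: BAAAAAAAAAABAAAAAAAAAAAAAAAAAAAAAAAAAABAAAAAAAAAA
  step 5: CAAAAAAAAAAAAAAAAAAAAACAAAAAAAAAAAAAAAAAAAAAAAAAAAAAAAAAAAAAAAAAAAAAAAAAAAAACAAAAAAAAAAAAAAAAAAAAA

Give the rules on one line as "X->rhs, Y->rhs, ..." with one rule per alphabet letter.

A->AA, B->CA, C->B

  step 4 ⇒ step 5: BAAAAAAAAAABAAAAAAAAAAAAAAAAAAAAAAAAAABAAAAAAAAAA ⇒ CA·AA·AA·AA·AA·AA·AA·AA·AA·AA·AA·CA·AA·AA·AA·AA·AA·AA·AA·AA·AA·AA·AA·AA·AA·AA·AA·AA·AA·AA·AA·AA·AA·AA·AA·AA·AA·AA·CA·AA·AA·AA·AA·AA·AA·AA·AA·AA·AA
    A ↦ AA
    B ↦ CA
  step 3 ⇒ step 4: CAAAAACAAAAAAAAAAAAACAAAAA ⇒ B·AA·AA·AA·AA·AA·B·AA·AA·AA·AA·AA·AA·AA·AA·AA·AA·AA·AA·AA·B·AA·AA·AA·AA·AA
    C ↦ B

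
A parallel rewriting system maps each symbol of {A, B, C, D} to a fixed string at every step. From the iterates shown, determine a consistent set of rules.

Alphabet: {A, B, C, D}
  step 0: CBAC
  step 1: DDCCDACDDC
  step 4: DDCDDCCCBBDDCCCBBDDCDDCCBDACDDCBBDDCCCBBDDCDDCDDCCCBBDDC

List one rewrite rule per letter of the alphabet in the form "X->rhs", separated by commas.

  step 0 ⇒ step 1: CBAC ⇒ DDC·C·DAC·DDC
    A ↦ DAC
    B ↦ C
    C ↦ DDC
    D ↦ B  (constrained at step 1)

A->DAC, B->C, C->DDC, D->B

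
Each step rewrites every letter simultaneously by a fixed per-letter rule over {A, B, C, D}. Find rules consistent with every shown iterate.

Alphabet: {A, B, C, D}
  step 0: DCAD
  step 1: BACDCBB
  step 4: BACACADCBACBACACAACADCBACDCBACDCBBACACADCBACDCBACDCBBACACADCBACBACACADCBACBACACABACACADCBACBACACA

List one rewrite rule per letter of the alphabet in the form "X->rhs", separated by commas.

  step 0 ⇒ step 1: DCAD ⇒ B·AC·DCB·B
    A ↦ DCB
    C ↦ AC
    D ↦ B
    B ↦ ACA  (constrained at step 1)

A->DCB, B->ACA, C->AC, D->B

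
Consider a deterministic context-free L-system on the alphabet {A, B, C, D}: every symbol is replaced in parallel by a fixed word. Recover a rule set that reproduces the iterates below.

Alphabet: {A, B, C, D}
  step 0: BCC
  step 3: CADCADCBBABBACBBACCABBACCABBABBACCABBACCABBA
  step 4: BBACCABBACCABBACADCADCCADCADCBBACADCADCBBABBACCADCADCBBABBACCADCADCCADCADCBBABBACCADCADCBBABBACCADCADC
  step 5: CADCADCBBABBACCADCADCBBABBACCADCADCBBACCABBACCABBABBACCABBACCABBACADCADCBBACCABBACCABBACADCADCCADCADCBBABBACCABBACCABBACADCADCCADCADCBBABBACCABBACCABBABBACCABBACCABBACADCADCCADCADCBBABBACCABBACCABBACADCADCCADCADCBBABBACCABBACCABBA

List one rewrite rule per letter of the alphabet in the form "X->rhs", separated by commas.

  step 4 ⇒ step 5: BBACCABBACCABBACADCADCCADCADCBBACADCADCBBABBACCADCADCBBABBACCADCADCCADCADCBBABBACCADCADCBBABBACCADCADC ⇒ CAD·CAD·C·BBA·BBA·C·CAD·CAD·C·BBA·BBA·C·CAD·CAD·C·BBA·C·CA·BBA·C·CA·BBA·BBA·C·CA·BBA·C·CA·BBA·CAD·CAD·C·BBA·C·CA·BBA·C·CA·BBA·CAD·CAD·C·CAD·CAD·C·BBA·BBA·C·CA·BBA·C·CA·BBA·CAD·CAD·C·CAD·CAD·C·BBA·BBA·C·CA·BBA·C·CA·BBA·BBA·C·CA·BBA·C·CA·BBA·CAD·CAD·C·CAD·CAD·C·BBA·BBA·C·CA·BBA·C·CA·BBA·CAD·CAD·C·CAD·CAD·C·BBA·BBA·C·CA·BBA·C·CA·BBA
    A ↦ C
    B ↦ CAD
    C ↦ BBA
    D ↦ CA

A->C, B->CAD, C->BBA, D->CA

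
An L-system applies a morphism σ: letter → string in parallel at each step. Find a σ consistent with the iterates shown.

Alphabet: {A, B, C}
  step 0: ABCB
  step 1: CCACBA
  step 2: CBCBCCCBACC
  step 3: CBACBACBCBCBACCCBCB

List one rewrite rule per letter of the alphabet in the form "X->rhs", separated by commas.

A->CC, B->A, C->CB

  step 2 ⇒ step 3: CBCBCCCBACC ⇒ CB·A·CB·A·CB·CB·CB·A·CC·CB·CB
    A ↦ CC
    B ↦ A
    C ↦ CB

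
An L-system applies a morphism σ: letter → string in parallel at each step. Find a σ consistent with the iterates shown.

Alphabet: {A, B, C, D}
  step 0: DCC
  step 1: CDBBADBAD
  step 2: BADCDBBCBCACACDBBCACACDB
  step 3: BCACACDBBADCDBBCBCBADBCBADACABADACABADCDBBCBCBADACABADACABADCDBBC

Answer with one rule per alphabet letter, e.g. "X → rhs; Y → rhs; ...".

A->ACA, B->BC, C->BAD, D->CDB

  step 2 ⇒ step 3: BADCDBBCBCACACDBBCACACDB ⇒ BC·ACA·CDB·BAD·CDB·BC·BC·BAD·BC·BAD·ACA·BAD·ACA·BAD·CDB·BC·BC·BAD·ACA·BAD·ACA·BAD·CDB·BC
    A ↦ ACA
    B ↦ BC
    C ↦ BAD
    D ↦ CDB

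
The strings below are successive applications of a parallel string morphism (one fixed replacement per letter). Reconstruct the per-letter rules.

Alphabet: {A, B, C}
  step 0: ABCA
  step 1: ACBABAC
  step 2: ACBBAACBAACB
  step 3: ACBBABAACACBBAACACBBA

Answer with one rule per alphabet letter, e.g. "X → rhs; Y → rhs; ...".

  step 2 ⇒ step 3: ACBBAACBAACB ⇒ AC·B·BA·BA·AC·AC·B·BA·AC·AC·B·BA
    A ↦ AC
    B ↦ BA
    C ↦ B

A->AC, B->BA, C->B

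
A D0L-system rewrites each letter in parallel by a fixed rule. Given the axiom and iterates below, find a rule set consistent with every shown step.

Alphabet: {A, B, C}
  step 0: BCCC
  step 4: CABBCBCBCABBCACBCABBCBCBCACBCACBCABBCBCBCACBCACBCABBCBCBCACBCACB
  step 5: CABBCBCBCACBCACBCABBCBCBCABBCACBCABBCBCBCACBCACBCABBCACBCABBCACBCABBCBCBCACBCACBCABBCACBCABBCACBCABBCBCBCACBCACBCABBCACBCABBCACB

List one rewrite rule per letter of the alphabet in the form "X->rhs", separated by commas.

A->BB, B->CB, C->CA

  step 4 ⇒ step 5: CABBCBCBCABBCACBCABBCBCBCACBCACBCABBCBCBCACBCACBCABBCBCBCACBCACB ⇒ CA·BB·CB·CB·CA·CB·CA·CB·CA·BB·CB·CB·CA·BB·CA·CB·CA·BB·CB·CB·CA·CB·CA·CB·CA·BB·CA·CB·CA·BB·CA·CB·CA·BB·CB·CB·CA·CB·CA·CB·CA·BB·CA·CB·CA·BB·CA·CB·CA·BB·CB·CB·CA·CB·CA·CB·CA·BB·CA·CB·CA·BB·CA·CB
    A ↦ BB
    B ↦ CB
    C ↦ CA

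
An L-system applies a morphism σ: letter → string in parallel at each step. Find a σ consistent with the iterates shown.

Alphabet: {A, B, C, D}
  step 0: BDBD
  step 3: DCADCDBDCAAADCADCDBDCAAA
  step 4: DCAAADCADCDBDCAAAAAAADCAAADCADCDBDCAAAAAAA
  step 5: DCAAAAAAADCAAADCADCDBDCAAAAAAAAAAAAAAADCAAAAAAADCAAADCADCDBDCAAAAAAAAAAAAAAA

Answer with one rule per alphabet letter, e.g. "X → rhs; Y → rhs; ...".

  step 4 ⇒ step 5: DCAAADCADCDBDCAAAAAAADCAAADCADCDBDCAAAAAAA ⇒ DC·A·AA·AA·AA·DC·A·AA·DC·A·DC·DB·DC·A·AA·AA·AA·AA·AA·AA·AA·DC·A·AA·AA·AA·DC·A·AA·DC·A·DC·DB·DC·A·AA·AA·AA·AA·AA·AA·AA
    A ↦ AA
    B ↦ DB
    C ↦ A
    D ↦ DC

A->AA, B->DB, C->A, D->DC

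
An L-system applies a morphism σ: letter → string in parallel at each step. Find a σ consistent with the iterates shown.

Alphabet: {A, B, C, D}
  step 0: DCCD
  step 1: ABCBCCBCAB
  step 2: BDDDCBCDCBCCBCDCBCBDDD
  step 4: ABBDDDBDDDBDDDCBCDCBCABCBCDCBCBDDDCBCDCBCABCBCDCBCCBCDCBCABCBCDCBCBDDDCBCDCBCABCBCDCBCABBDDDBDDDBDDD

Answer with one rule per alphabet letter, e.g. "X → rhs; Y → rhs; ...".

A->BDD, B->D, C->CBC, D->AB

  step 1 ⇒ step 2: ABCBCCBCAB ⇒ BDD·D·CBC·D·CBC·CBC·D·CBC·BDD·D
    A ↦ BDD
    B ↦ D
    C ↦ CBC
  step 0 ⇒ step 1: DCCD ⇒ AB·CBC·CBC·AB
    D ↦ AB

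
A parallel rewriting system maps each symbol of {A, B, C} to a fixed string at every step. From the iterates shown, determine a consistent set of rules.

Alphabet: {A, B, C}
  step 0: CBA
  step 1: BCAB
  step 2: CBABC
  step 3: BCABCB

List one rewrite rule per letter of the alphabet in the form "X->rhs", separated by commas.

A->AB, B->C, C->B

  step 2 ⇒ step 3: CBABC ⇒ B·C·AB·C·B
    A ↦ AB
    B ↦ C
    C ↦ B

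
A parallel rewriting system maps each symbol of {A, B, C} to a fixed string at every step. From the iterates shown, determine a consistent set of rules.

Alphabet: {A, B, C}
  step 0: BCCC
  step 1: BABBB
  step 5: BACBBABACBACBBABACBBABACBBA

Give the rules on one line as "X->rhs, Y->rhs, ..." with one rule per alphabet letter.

  step 0 ⇒ step 1: BCCC ⇒ BA·B·B·B
    B ↦ BA
    C ↦ B
    A ↦ C  (constrained at step 1)

A->C, B->BA, C->B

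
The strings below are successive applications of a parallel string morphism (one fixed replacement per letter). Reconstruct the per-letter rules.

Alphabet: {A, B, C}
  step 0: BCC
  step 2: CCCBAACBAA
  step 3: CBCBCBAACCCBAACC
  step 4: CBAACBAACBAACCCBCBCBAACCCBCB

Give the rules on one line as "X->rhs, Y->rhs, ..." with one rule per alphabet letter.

  step 3 ⇒ step 4: CBCBCBAACCCBAACC ⇒ CB·AA·CB·AA·CB·AA·C·C·CB·CB·CB·AA·C·C·CB·CB
    A ↦ C
    B ↦ AA
    C ↦ CB

A->C, B->AA, C->CB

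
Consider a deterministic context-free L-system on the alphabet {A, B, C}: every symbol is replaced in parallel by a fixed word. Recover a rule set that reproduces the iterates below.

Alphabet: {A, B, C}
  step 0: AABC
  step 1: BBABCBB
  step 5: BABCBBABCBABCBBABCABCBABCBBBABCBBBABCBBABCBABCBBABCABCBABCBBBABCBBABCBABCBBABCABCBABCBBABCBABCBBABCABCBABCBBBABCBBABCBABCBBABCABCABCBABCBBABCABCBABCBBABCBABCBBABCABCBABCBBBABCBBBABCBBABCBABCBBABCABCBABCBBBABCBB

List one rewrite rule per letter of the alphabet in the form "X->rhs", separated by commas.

A->B, B->ABC, C->BB

  step 0 ⇒ step 1: AABC ⇒ B·B·ABC·BB
    A ↦ B
    B ↦ ABC
    C ↦ BB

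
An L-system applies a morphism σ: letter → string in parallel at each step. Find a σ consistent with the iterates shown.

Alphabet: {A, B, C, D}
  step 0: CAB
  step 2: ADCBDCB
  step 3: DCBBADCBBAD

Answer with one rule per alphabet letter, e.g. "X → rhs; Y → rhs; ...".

A->D, B->AD, C->B, D->CB

  step 2 ⇒ step 3: ADCBDCB ⇒ D·CB·B·AD·CB·B·AD
    A ↦ D
    B ↦ AD
    C ↦ B
    D ↦ CB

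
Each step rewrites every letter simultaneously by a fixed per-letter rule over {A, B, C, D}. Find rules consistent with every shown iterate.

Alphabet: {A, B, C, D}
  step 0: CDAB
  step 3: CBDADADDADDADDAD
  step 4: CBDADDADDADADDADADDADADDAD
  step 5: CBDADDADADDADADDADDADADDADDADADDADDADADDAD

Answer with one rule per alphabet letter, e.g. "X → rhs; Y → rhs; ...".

  step 4 ⇒ step 5: CBDADDADDADADDADADDADADDAD ⇒ CB·D·AD·D·AD·AD·D·AD·AD·D·AD·D·AD·AD·D·AD·D·AD·AD·D·AD·D·AD·AD·D·AD
    A ↦ D
    B ↦ D
    C ↦ CB
    D ↦ AD

A->D, B->D, C->CB, D->AD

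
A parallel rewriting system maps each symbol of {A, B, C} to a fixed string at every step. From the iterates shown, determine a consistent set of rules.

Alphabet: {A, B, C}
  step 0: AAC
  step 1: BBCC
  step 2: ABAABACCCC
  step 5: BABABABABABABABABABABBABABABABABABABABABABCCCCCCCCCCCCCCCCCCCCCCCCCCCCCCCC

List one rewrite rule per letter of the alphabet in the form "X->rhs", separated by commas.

  step 1 ⇒ step 2: BBCC ⇒ ABA·ABA·CC·CC
    B ↦ ABA
    C ↦ CC
  step 0 ⇒ step 1: AAC ⇒ B·B·CC
    A ↦ B

A->B, B->ABA, C->CC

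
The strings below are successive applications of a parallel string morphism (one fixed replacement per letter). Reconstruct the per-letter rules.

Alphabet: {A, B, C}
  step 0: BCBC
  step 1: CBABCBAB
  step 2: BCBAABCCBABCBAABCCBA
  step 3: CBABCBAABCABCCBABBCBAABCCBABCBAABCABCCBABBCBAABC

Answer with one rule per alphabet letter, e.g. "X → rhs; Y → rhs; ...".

  step 2 ⇒ step 3: BCBAABCCBABCBAABCCBA ⇒ CBA·B·CBA·ABC·ABC·CBA·B·B·CBA·ABC·CBA·B·CBA·ABC·ABC·CBA·B·B·CBA·ABC
    A ↦ ABC
    B ↦ CBA
    C ↦ B

A->ABC, B->CBA, C->B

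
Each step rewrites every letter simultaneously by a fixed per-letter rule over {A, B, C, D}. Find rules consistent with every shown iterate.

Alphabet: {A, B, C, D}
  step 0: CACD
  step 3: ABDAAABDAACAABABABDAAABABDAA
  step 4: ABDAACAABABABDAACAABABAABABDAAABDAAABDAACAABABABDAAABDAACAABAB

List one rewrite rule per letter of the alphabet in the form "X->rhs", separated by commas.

A->AB, B->DAA, C->A, D->CA

  step 3 ⇒ step 4: ABDAAABDAACAABABABDAAABABDAA ⇒ AB·DAA·CA·AB·AB·AB·DAA·CA·AB·AB·A·AB·AB·DAA·AB·DAA·AB·DAA·CA·AB·AB·AB·DAA·AB·DAA·CA·AB·AB
    A ↦ AB
    B ↦ DAA
    C ↦ A
    D ↦ CA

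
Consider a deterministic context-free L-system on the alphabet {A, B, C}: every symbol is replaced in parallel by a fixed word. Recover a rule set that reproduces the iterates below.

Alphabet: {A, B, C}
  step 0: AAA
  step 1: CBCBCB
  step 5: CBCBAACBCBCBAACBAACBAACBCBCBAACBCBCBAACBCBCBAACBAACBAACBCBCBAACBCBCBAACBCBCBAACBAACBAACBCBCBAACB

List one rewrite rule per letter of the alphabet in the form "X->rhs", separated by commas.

  step 0 ⇒ step 1: AAA ⇒ CB·CB·CB
    A ↦ CB
    B ↦ CB  (constrained at step 1)
    C ↦ AA  (constrained at step 1)

A->CB, B->CB, C->AA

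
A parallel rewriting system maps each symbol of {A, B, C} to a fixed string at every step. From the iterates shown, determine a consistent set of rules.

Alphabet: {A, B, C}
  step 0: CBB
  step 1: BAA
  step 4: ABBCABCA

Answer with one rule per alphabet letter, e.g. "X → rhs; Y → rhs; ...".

  step 0 ⇒ step 1: CBB ⇒ B·A·A
    B ↦ A
    C ↦ B
    A ↦ BC  (constrained at step 1)

A->BC, B->A, C->B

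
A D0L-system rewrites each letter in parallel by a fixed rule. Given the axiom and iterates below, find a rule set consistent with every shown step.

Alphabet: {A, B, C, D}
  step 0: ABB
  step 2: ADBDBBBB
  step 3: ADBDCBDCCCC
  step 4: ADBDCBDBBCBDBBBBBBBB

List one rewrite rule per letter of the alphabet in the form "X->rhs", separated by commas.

A->AD, B->C, C->BB, D->BD

  step 3 ⇒ step 4: ADBDCBDCCCC ⇒ AD·BD·C·BD·BB·C·BD·BB·BB·BB·BB
    A ↦ AD
    B ↦ C
    C ↦ BB
    D ↦ BD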